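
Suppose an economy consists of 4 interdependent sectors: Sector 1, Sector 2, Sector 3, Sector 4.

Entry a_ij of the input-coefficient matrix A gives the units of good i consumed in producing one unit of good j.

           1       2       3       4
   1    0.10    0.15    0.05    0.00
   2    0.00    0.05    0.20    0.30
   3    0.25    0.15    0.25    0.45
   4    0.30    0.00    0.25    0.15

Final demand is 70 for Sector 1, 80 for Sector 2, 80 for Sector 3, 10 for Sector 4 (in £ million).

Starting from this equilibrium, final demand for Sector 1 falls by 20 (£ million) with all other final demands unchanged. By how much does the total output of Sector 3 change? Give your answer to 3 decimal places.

Δx_3 = -18.314

I − A =
  [   0.90    -0.15    -0.05     0.00]
  [   0.00     0.95    -0.20    -0.30]
  [  -0.25    -0.15     0.75    -0.45]
  [  -0.30     0.00    -0.25     0.85]
Compute the cofactors C_ij = (−1)^(i+j)·(3×3 minor ij) of I−A; the adjugate is their transpose:
adj(I−A) = Cᵀ =
  [ 0.462000   0.085125   0.077125   0.070875]
  [ 0.155750   0.455125   0.225000   0.279750]
  [ 0.343625   0.166875   0.713250   0.436500]
  [ 0.264125   0.079125   0.237000   0.594875]
det(I−A) = Σ_j (I−A)_1j·C_1j = (0.90)(0.462000) + (-0.15)(0.155750) + (-0.05)(0.343625) + (0.00)(0.264125) = 0.37525625
(I − A)⁻¹ = adj(I−A) / det(I−A) ≈
  [   1.2312     0.2268     0.2055     0.1889]
  [   0.4150     1.2128     0.5996     0.7455]
  [   0.9157     0.4447     1.9007     1.1632]
  [   0.7039     0.2109     0.6316     1.5853]
Δx = (I − A)⁻¹ Δd with Δd having -20 in the Sector 1 component and 0 elsewhere.
So Δx_3 = L_31 · (-20), where L_31 = adj(I−A)_31 / det(I−A) = 0.343625 / 0.37525625.
Δx_3 = 0.343625 × (-20) / 0.37525625 = -6.8725 / 0.37525625 ≈ -18.314.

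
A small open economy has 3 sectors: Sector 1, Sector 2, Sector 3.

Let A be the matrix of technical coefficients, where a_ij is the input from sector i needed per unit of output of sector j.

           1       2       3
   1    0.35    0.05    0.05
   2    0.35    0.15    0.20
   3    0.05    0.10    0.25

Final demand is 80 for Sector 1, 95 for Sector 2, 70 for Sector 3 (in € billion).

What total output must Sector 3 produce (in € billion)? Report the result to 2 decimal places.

x_3 = 130.41

I − A =
  [   0.65    -0.05    -0.05]
  [  -0.35     0.85    -0.20]
  [  -0.05    -0.10     0.75]
Cofactors of I−A, C_ij = (−1)^(i+j)·(minor ij) (rows/columns in the sector order above):
  C_11 = (0.85)(0.75) − (-0.20)(-0.10) = 0.6175
  C_12 = −[(-0.35)(0.75) − (-0.20)(-0.05)] = 0.2725
  C_13 = (-0.35)(-0.10) − (0.85)(-0.05) = 0.0775
  C_21 = −[(-0.05)(0.75) − (-0.05)(-0.10)] = 0.0425
  C_22 = (0.65)(0.75) − (-0.05)(-0.05) = 0.4850
  C_23 = −[(0.65)(-0.10) − (-0.05)(-0.05)] = 0.0675
  C_31 = (-0.05)(-0.20) − (-0.05)(0.85) = 0.0525
  C_32 = −[(0.65)(-0.20) − (-0.05)(-0.35)] = 0.1475
  C_33 = (0.65)(0.85) − (-0.05)(-0.35) = 0.5350
det(I−A) = Σ_j (I−A)_1j·C_1j = (0.65)(0.6175) + (-0.05)(0.2725) + (-0.05)(0.0775) = 0.383875
adj(I−A) = Cᵀ =
  [ 0.6175   0.0425   0.0525]
  [ 0.2725   0.4850   0.1475]
  [ 0.0775   0.0675   0.5350]
(I − A)⁻¹ = adj(I−A) / det(I−A) ≈
  [   1.6086     0.1107     0.1368]
  [   0.7099     1.2634     0.3842]
  [   0.2019     0.1758     1.3937]
x = (I − A)⁻¹ d = adj(I−A)·d / det(I−A), with det(I−A) = 0.383875:
  x_1 = (0.6175·80 + 0.0425·95 + 0.0525·70) / 0.383875 = 57.1125 / 0.383875 ≈ 148.78
  x_2 = (0.2725·80 + 0.4850·95 + 0.1475·70) / 0.383875 = 78.20 / 0.383875 ≈ 203.71
  x_3 = (0.0775·80 + 0.0675·95 + 0.5350·70) / 0.383875 = 50.0625 / 0.383875 ≈ 130.41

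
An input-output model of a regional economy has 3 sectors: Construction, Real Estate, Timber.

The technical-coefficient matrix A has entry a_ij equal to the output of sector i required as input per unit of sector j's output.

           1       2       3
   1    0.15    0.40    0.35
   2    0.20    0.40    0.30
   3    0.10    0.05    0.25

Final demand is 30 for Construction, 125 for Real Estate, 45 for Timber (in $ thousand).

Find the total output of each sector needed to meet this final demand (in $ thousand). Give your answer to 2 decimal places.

x_1 = 247.35, x_2 = 348.90, x_3 = 116.24

I − A =
  [   0.85    -0.40    -0.35]
  [  -0.20     0.60    -0.30]
  [  -0.10    -0.05     0.75]
Cofactors of I−A, C_ij = (−1)^(i+j)·(minor ij) (rows/columns in the sector order above):
  C_11 = (0.60)(0.75) − (-0.30)(-0.05) = 0.4350
  C_12 = −[(-0.20)(0.75) − (-0.30)(-0.10)] = 0.1800
  C_13 = (-0.20)(-0.05) − (0.60)(-0.10) = 0.0700
  C_21 = −[(-0.40)(0.75) − (-0.35)(-0.05)] = 0.3175
  C_22 = (0.85)(0.75) − (-0.35)(-0.10) = 0.6025
  C_23 = −[(0.85)(-0.05) − (-0.40)(-0.10)] = 0.0825
  C_31 = (-0.40)(-0.30) − (-0.35)(0.60) = 0.3300
  C_32 = −[(0.85)(-0.30) − (-0.35)(-0.20)] = 0.3250
  C_33 = (0.85)(0.60) − (-0.40)(-0.20) = 0.4300
det(I−A) = Σ_j (I−A)_1j·C_1j = (0.85)(0.4350) + (-0.40)(0.1800) + (-0.35)(0.0700) = 0.27325
adj(I−A) = Cᵀ =
  [ 0.4350   0.3175   0.3300]
  [ 0.1800   0.6025   0.3250]
  [ 0.0700   0.0825   0.4300]
(I − A)⁻¹ = adj(I−A) / det(I−A) ≈
  [   1.5919     1.1619     1.2077]
  [   0.6587     2.2049     1.1894]
  [   0.2562     0.3019     1.5737]
x = (I − A)⁻¹ d = adj(I−A)·d / det(I−A), with det(I−A) = 0.27325:
  x_1 = (0.4350·30 + 0.3175·125 + 0.3300·45) / 0.27325 = 67.5875 / 0.27325 ≈ 247.35
  x_2 = (0.1800·30 + 0.6025·125 + 0.3250·45) / 0.27325 = 95.3375 / 0.27325 ≈ 348.90
  x_3 = (0.0700·30 + 0.0825·125 + 0.4300·45) / 0.27325 = 31.7625 / 0.27325 ≈ 116.24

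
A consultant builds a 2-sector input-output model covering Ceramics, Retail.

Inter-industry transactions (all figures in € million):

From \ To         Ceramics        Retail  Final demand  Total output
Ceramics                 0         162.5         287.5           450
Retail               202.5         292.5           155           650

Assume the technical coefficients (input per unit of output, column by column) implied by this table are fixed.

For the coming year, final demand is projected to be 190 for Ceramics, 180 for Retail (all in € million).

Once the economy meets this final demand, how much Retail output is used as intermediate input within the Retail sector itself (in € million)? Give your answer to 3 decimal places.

z_RR = 273.086

Technical coefficients a_ij = z_ij / X_j:
  a_CC = 0/450 = 0.00, a_RC = 202.5/450 = 0.45
  a_CR = 162.5/650 = 0.25, a_RR = 292.5/650 = 0.45
I − A =
  [   1.00    -0.25]
  [  -0.45     0.55]
det(I−A) = (1.00)(0.55) − (-0.25)(-0.45) = 0.4375
adj(I−A) = [[0.55, 0.25], [0.45, 1.00]]
(I − A)⁻¹ = adj(I−A) / det(I−A) ≈
  [   1.2571     0.5714]
  [   1.0286     2.2857]
First solve x = (I − A)⁻¹ d = adj(I−A)·d / det(I−A); in particular x_R = (0.45·190 + 1.00·180) / 0.4375 = 265.50 / 0.4375 ≈ 606.85714.
Intermediate flow from R to R: z_RR = a_RR · x_R = 0.45 × 265.50 / 0.4375 = 119.475 / 0.4375 ≈ 273.086.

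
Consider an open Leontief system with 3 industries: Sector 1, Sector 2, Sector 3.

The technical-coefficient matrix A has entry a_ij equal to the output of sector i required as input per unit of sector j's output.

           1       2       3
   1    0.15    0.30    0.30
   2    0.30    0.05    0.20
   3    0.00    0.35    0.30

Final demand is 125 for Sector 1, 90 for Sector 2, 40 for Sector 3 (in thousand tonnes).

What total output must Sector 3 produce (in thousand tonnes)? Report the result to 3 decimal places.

I − A =
  [   0.85    -0.30    -0.30]
  [  -0.30     0.95    -0.20]
  [   0.00    -0.35     0.70]
Cofactors of I−A, C_ij = (−1)^(i+j)·(minor ij) (rows/columns in the sector order above):
  C_11 = (0.95)(0.70) − (-0.20)(-0.35) = 0.5950
  C_12 = −[(-0.30)(0.70) − (-0.20)(0.00)] = 0.2100
  C_13 = (-0.30)(-0.35) − (0.95)(0.00) = 0.1050
  C_21 = −[(-0.30)(0.70) − (-0.30)(-0.35)] = 0.3150
  C_22 = (0.85)(0.70) − (-0.30)(0.00) = 0.5950
  C_23 = −[(0.85)(-0.35) − (-0.30)(0.00)] = 0.2975
  C_31 = (-0.30)(-0.20) − (-0.30)(0.95) = 0.3450
  C_32 = −[(0.85)(-0.20) − (-0.30)(-0.30)] = 0.2600
  C_33 = (0.85)(0.95) − (-0.30)(-0.30) = 0.7175
det(I−A) = Σ_j (I−A)_1j·C_1j = (0.85)(0.5950) + (-0.30)(0.2100) + (-0.30)(0.1050) = 0.41125
adj(I−A) = Cᵀ =
  [ 0.5950   0.3150   0.3450]
  [ 0.2100   0.5950   0.2600]
  [ 0.1050   0.2975   0.7175]
(I − A)⁻¹ = adj(I−A) / det(I−A) ≈
  [   1.4468     0.7660     0.8389]
  [   0.5106     1.4468     0.6322]
  [   0.2553     0.7234     1.7447]
x = (I − A)⁻¹ d = adj(I−A)·d / det(I−A), with det(I−A) = 0.41125:
  x_1 = (0.5950·125 + 0.3150·90 + 0.3450·40) / 0.41125 = 116.525 / 0.41125 ≈ 283.343
  x_2 = (0.2100·125 + 0.5950·90 + 0.2600·40) / 0.41125 = 90.20 / 0.41125 ≈ 219.331
  x_3 = (0.1050·125 + 0.2975·90 + 0.7175·40) / 0.41125 = 68.60 / 0.41125 ≈ 166.809

x_3 = 166.809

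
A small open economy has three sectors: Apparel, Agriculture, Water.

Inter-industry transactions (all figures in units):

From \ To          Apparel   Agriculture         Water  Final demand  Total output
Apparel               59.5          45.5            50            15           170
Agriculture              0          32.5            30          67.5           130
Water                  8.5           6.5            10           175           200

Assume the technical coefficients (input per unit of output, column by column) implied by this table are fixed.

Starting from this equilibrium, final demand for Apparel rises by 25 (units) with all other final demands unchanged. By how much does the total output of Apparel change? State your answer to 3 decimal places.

Δx_1 = 39.496

Technical coefficients a_ij = z_ij / X_j:
  a_11 = 59.5/170 = 0.35, a_21 = 0/170 = 0.00, a_31 = 8.5/170 = 0.05
  a_12 = 45.5/130 = 0.35, a_22 = 32.5/130 = 0.25, a_32 = 6.5/130 = 0.05
  a_13 = 50/200 = 0.25, a_23 = 30/200 = 0.15, a_33 = 10/200 = 0.05
I − A =
  [   0.65    -0.35    -0.25]
  [   0.00     0.75    -0.15]
  [  -0.05    -0.05     0.95]
Cofactors of I−A, C_ij = (−1)^(i+j)·(minor ij) (rows/columns in the sector order above):
  C_11 = (0.75)(0.95) − (-0.15)(-0.05) = 0.7050
  C_12 = −[(0.00)(0.95) − (-0.15)(-0.05)] = 0.0075
  C_13 = (0.00)(-0.05) − (0.75)(-0.05) = 0.0375
  C_21 = −[(-0.35)(0.95) − (-0.25)(-0.05)] = 0.3450
  C_22 = (0.65)(0.95) − (-0.25)(-0.05) = 0.6050
  C_23 = −[(0.65)(-0.05) − (-0.35)(-0.05)] = 0.0500
  C_31 = (-0.35)(-0.15) − (-0.25)(0.75) = 0.2400
  C_32 = −[(0.65)(-0.15) − (-0.25)(0.00)] = 0.0975
  C_33 = (0.65)(0.75) − (-0.35)(0.00) = 0.4875
det(I−A) = Σ_j (I−A)_1j·C_1j = (0.65)(0.7050) + (-0.35)(0.0075) + (-0.25)(0.0375) = 0.44625
adj(I−A) = Cᵀ =
  [ 0.7050   0.3450   0.2400]
  [ 0.0075   0.6050   0.0975]
  [ 0.0375   0.0500   0.4875]
(I − A)⁻¹ = adj(I−A) / det(I−A) ≈
  [   1.5798     0.7731     0.5378]
  [   0.0168     1.3557     0.2185]
  [   0.0840     0.1120     1.0924]
Δx = (I − A)⁻¹ Δd with Δd having +25 in the Apparel component and 0 elsewhere.
So Δx_1 = L_11 · (+25), where L_11 = adj(I−A)_11 / det(I−A) = 0.7050 / 0.44625.
Δx_1 = 0.7050 × (+25) / 0.44625 = 17.625 / 0.44625 ≈ 39.496.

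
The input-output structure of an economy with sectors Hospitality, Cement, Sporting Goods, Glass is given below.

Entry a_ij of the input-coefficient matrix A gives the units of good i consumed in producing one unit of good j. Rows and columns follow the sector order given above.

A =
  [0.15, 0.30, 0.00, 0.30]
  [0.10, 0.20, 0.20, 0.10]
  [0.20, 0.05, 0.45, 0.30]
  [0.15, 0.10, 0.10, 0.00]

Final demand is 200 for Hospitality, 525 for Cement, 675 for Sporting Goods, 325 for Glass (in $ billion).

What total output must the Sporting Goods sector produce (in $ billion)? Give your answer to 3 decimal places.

x_3 = 2198.633

I − A =
  [   0.85    -0.30     0.00    -0.30]
  [  -0.10     0.80    -0.20    -0.10]
  [  -0.20    -0.05     0.55    -0.30]
  [  -0.15    -0.10    -0.10     1.00]
Compute the cofactors C_ij = (−1)^(i+j)·(3×3 minor ij) of I−A; the adjugate is their transpose:
adj(I−A) = Cᵀ =
  [ 0.39400   0.17400   0.09300   0.16350]
  [ 0.11125   0.41125   0.17250   0.12625]
  [ 0.20275   0.14525   0.59800   0.25475]
  [ 0.09050   0.08175   0.09100   0.33700]
det(I−A) = Σ_j (I−A)_1j·C_1j = (0.85)(0.39400) + (-0.30)(0.11125) + (0.00)(0.20275) + (-0.30)(0.09050) = 0.274375
(I − A)⁻¹ = adj(I−A) / det(I−A) ≈
  [   1.4360     0.6342     0.3390     0.5959]
  [   0.4055     1.4989     0.6287     0.4601]
  [   0.7390     0.5294     2.1795     0.9285]
  [   0.3298     0.2979     0.3317     1.2282]
x = (I − A)⁻¹ d = adj(I−A)·d / det(I−A), with det(I−A) = 0.274375:
  x_1 = (0.39400·200 + 0.17400·525 + 0.09300·675 + 0.16350·325) / 0.274375 = 286.0625 / 0.274375 ≈ 1042.597
  x_2 = (0.11125·200 + 0.41125·525 + 0.17250·675 + 0.12625·325) / 0.274375 = 395.625 / 0.274375 ≈ 1441.913
  x_3 = (0.20275·200 + 0.14525·525 + 0.59800·675 + 0.25475·325) / 0.274375 = 603.25 / 0.274375 ≈ 2198.633
  x_4 = (0.09050·200 + 0.08175·525 + 0.09100·675 + 0.33700·325) / 0.274375 = 231.96875 / 0.274375 ≈ 845.444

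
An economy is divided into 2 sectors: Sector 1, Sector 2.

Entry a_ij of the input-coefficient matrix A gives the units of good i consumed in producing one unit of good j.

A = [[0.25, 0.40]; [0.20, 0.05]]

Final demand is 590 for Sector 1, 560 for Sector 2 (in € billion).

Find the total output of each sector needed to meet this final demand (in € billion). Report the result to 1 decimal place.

x_1 = 1240.3, x_2 = 850.6

I − A =
  [   0.75    -0.40]
  [  -0.20     0.95]
det(I−A) = (0.75)(0.95) − (-0.40)(-0.20) = 0.6325
adj(I−A) = [[0.95, 0.40], [0.20, 0.75]]
(I − A)⁻¹ = adj(I−A) / det(I−A) ≈
  [   1.5020     0.6324]
  [   0.3162     1.1858]
x = (I − A)⁻¹ d = adj(I−A)·d / det(I−A), with det(I−A) = 0.6325:
  x_1 = (0.95·590 + 0.40·560) / 0.6325 = 784.50 / 0.6325 ≈ 1240.3
  x_2 = (0.20·590 + 0.75·560) / 0.6325 = 538.00 / 0.6325 ≈ 850.6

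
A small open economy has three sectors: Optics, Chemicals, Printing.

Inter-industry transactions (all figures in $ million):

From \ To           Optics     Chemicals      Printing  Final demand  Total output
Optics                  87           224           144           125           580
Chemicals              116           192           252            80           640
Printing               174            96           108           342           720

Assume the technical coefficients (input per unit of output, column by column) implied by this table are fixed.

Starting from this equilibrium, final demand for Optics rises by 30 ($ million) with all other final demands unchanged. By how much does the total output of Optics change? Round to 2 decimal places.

Δx_1 = 51.36

Technical coefficients a_ij = z_ij / X_j:
  a_11 = 87/580 = 0.15, a_21 = 116/580 = 0.20, a_31 = 174/580 = 0.30
  a_12 = 224/640 = 0.35, a_22 = 192/640 = 0.30, a_32 = 96/640 = 0.15
  a_13 = 144/720 = 0.20, a_23 = 252/720 = 0.35, a_33 = 108/720 = 0.15
I − A =
  [   0.85    -0.35    -0.20]
  [  -0.20     0.70    -0.35]
  [  -0.30    -0.15     0.85]
Cofactors of I−A, C_ij = (−1)^(i+j)·(minor ij) (rows/columns in the sector order above):
  C_11 = (0.70)(0.85) − (-0.35)(-0.15) = 0.5425
  C_12 = −[(-0.20)(0.85) − (-0.35)(-0.30)] = 0.2750
  C_13 = (-0.20)(-0.15) − (0.70)(-0.30) = 0.2400
  C_21 = −[(-0.35)(0.85) − (-0.20)(-0.15)] = 0.3275
  C_22 = (0.85)(0.85) − (-0.20)(-0.30) = 0.6625
  C_23 = −[(0.85)(-0.15) − (-0.35)(-0.30)] = 0.2325
  C_31 = (-0.35)(-0.35) − (-0.20)(0.70) = 0.2625
  C_32 = −[(0.85)(-0.35) − (-0.20)(-0.20)] = 0.3375
  C_33 = (0.85)(0.70) − (-0.35)(-0.20) = 0.5250
det(I−A) = Σ_j (I−A)_1j·C_1j = (0.85)(0.5425) + (-0.35)(0.2750) + (-0.20)(0.2400) = 0.316875
adj(I−A) = Cᵀ =
  [ 0.5425   0.3275   0.2625]
  [ 0.2750   0.6625   0.3375]
  [ 0.2400   0.2325   0.5250]
(I − A)⁻¹ = adj(I−A) / det(I−A) ≈
  [   1.7120     1.0335     0.8284]
  [   0.8679     2.0907     1.0651]
  [   0.7574     0.7337     1.6568]
Δx = (I − A)⁻¹ Δd with Δd having +30 in the Optics component and 0 elsewhere.
So Δx_1 = L_11 · (+30), where L_11 = adj(I−A)_11 / det(I−A) = 0.5425 / 0.316875.
Δx_1 = 0.5425 × (+30) / 0.316875 = 16.275 / 0.316875 ≈ 51.36.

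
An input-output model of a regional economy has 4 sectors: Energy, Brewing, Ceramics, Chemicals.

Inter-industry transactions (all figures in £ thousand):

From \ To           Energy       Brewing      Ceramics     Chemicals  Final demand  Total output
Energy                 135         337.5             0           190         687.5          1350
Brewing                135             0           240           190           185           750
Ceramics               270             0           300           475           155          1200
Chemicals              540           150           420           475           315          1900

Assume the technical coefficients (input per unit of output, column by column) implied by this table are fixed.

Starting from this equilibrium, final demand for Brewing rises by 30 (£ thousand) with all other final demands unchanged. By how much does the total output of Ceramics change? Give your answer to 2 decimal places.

Δx_3 = 15.88

Technical coefficients a_ij = z_ij / X_j:
  a_11 = 135/1350 = 0.10, a_21 = 135/1350 = 0.10, a_31 = 270/1350 = 0.20, a_41 = 540/1350 = 0.40
  a_12 = 337.5/750 = 0.45, a_22 = 0/750 = 0.00, a_32 = 0/750 = 0.00, a_42 = 150/750 = 0.20
  a_13 = 0/1200 = 0.00, a_23 = 240/1200 = 0.20, a_33 = 300/1200 = 0.25, a_43 = 420/1200 = 0.35
  a_14 = 190/1900 = 0.10, a_24 = 190/1900 = 0.10, a_34 = 475/1900 = 0.25, a_44 = 475/1900 = 0.25
I − A =
  [   0.90    -0.45     0.00    -0.10]
  [  -0.10     1.00    -0.20    -0.10]
  [  -0.20     0.00     0.75    -0.25]
  [  -0.40    -0.20    -0.35     0.75]
Compute the cofactors C_ij = (−1)^(i+j)·(3×3 minor ij) of I−A; the adjugate is their transpose:
adj(I−A) = Cᵀ =
  [ 0.45000   0.22875   0.12225   0.13125]
  [ 0.13450   0.39050   0.16200   0.12400]
  [ 0.25100   0.16150   0.56325   0.24275]
  [ 0.39300   0.30150   0.37125   0.62325]
det(I−A) = Σ_j (I−A)_1j·C_1j = (0.90)(0.45000) + (-0.45)(0.13450) + (0.00)(0.25100) + (-0.10)(0.39300) = 0.305175
(I − A)⁻¹ = adj(I−A) / det(I−A) ≈
  [   1.4746     0.7496     0.4006     0.4301]
  [   0.4407     1.2796     0.5308     0.4063]
  [   0.8225     0.5292     1.8457     0.7954]
  [   1.2878     0.9880     1.2165     2.0423]
Δx = (I − A)⁻¹ Δd with Δd having +30 in the Brewing component and 0 elsewhere.
So Δx_3 = L_32 · (+30), where L_32 = adj(I−A)_32 / det(I−A) = 0.16150 / 0.305175.
Δx_3 = 0.16150 × (+30) / 0.305175 = 4.845 / 0.305175 ≈ 15.88.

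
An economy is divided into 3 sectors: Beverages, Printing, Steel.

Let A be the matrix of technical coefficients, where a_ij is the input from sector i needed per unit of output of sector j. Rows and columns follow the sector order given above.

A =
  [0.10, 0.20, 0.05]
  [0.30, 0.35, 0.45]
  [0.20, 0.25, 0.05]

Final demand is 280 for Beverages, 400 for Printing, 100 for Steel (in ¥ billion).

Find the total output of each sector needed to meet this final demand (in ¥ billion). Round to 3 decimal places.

I − A =
  [   0.90    -0.20    -0.05]
  [  -0.30     0.65    -0.45]
  [  -0.20    -0.25     0.95]
Cofactors of I−A, C_ij = (−1)^(i+j)·(minor ij) (rows/columns in the sector order above):
  C_11 = (0.65)(0.95) − (-0.45)(-0.25) = 0.5050
  C_12 = −[(-0.30)(0.95) − (-0.45)(-0.20)] = 0.3750
  C_13 = (-0.30)(-0.25) − (0.65)(-0.20) = 0.2050
  C_21 = −[(-0.20)(0.95) − (-0.05)(-0.25)] = 0.2025
  C_22 = (0.90)(0.95) − (-0.05)(-0.20) = 0.8450
  C_23 = −[(0.90)(-0.25) − (-0.20)(-0.20)] = 0.2650
  C_31 = (-0.20)(-0.45) − (-0.05)(0.65) = 0.1225
  C_32 = −[(0.90)(-0.45) − (-0.05)(-0.30)] = 0.4200
  C_33 = (0.90)(0.65) − (-0.20)(-0.30) = 0.5250
det(I−A) = Σ_j (I−A)_1j·C_1j = (0.90)(0.5050) + (-0.20)(0.3750) + (-0.05)(0.2050) = 0.36925
adj(I−A) = Cᵀ =
  [ 0.5050   0.2025   0.1225]
  [ 0.3750   0.8450   0.4200]
  [ 0.2050   0.2650   0.5250]
(I − A)⁻¹ = adj(I−A) / det(I−A) ≈
  [   1.3676     0.5484     0.3318]
  [   1.0156     2.2884     1.1374]
  [   0.5552     0.7177     1.4218]
x = (I − A)⁻¹ d = adj(I−A)·d / det(I−A), with det(I−A) = 0.36925:
  x_B = (0.5050·280 + 0.2025·400 + 0.1225·100) / 0.36925 = 234.65 / 0.36925 ≈ 635.477
  x_P = (0.3750·280 + 0.8450·400 + 0.4200·100) / 0.36925 = 485.00 / 0.36925 ≈ 1313.473
  x_S = (0.2050·280 + 0.2650·400 + 0.5250·100) / 0.36925 = 215.90 / 0.36925 ≈ 584.699

x_B = 635.477, x_P = 1313.473, x_S = 584.699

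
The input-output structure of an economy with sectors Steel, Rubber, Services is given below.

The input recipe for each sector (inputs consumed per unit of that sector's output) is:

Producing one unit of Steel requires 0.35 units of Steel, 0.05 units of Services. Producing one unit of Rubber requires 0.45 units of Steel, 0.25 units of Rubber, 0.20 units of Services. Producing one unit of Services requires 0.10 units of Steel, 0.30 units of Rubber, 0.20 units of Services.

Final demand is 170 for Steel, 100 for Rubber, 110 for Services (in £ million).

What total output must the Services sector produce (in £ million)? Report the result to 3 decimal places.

I − A =
  [   0.65    -0.45    -0.10]
  [   0.00     0.75    -0.30]
  [  -0.05    -0.20     0.80]
Cofactors of I−A, C_ij = (−1)^(i+j)·(minor ij) (rows/columns in the sector order above):
  C_11 = (0.75)(0.80) − (-0.30)(-0.20) = 0.5400
  C_12 = −[(0.00)(0.80) − (-0.30)(-0.05)] = 0.0150
  C_13 = (0.00)(-0.20) − (0.75)(-0.05) = 0.0375
  C_21 = −[(-0.45)(0.80) − (-0.10)(-0.20)] = 0.3800
  C_22 = (0.65)(0.80) − (-0.10)(-0.05) = 0.5150
  C_23 = −[(0.65)(-0.20) − (-0.45)(-0.05)] = 0.1525
  C_31 = (-0.45)(-0.30) − (-0.10)(0.75) = 0.2100
  C_32 = −[(0.65)(-0.30) − (-0.10)(0.00)] = 0.1950
  C_33 = (0.65)(0.75) − (-0.45)(0.00) = 0.4875
det(I−A) = Σ_j (I−A)_1j·C_1j = (0.65)(0.5400) + (-0.45)(0.0150) + (-0.10)(0.0375) = 0.3405
adj(I−A) = Cᵀ =
  [ 0.5400   0.3800   0.2100]
  [ 0.0150   0.5150   0.1950]
  [ 0.0375   0.1525   0.4875]
(I − A)⁻¹ = adj(I−A) / det(I−A) ≈
  [   1.5859     1.1160     0.6167]
  [   0.0441     1.5125     0.5727]
  [   0.1101     0.4479     1.4317]
x = (I − A)⁻¹ d = adj(I−A)·d / det(I−A), with det(I−A) = 0.3405:
  x_1 = (0.5400·170 + 0.3800·100 + 0.2100·110) / 0.3405 = 152.90 / 0.3405 ≈ 449.046
  x_2 = (0.0150·170 + 0.5150·100 + 0.1950·110) / 0.3405 = 75.50 / 0.3405 ≈ 221.733
  x_3 = (0.0375·170 + 0.1525·100 + 0.4875·110) / 0.3405 = 75.25 / 0.3405 ≈ 220.999

x_3 = 220.999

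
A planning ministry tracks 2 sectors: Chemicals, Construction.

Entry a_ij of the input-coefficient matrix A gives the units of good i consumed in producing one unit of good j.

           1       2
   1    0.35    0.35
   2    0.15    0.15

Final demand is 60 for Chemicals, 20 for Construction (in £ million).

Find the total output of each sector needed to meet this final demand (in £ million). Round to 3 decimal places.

I − A =
  [   0.65    -0.35]
  [  -0.15     0.85]
det(I−A) = (0.65)(0.85) − (-0.35)(-0.15) = 0.5000
adj(I−A) = [[0.85, 0.35], [0.15, 0.65]]
(I − A)⁻¹ = adj(I−A) / det(I−A) ≈
  [   1.7000     0.7000]
  [   0.3000     1.3000]
x = (I − A)⁻¹ d = adj(I−A)·d / det(I−A), with det(I−A) = 0.5000:
  x_1 = (0.85·60 + 0.35·20) / 0.5000 = 58.00 / 0.5000 = 116.000
  x_2 = (0.15·60 + 0.65·20) / 0.5000 = 22.00 / 0.5000 = 44.000

x_1 = 116.000, x_2 = 44.000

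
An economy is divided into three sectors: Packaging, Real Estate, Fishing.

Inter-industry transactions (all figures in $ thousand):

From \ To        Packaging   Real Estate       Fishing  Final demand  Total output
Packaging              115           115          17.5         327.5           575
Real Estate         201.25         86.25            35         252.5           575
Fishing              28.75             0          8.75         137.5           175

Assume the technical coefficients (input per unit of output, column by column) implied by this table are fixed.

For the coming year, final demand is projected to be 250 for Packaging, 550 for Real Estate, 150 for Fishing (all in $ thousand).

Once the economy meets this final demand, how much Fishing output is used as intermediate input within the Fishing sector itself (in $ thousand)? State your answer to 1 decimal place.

z_33 = 9.4

Technical coefficients a_ij = z_ij / X_j:
  a_11 = 115/575 = 0.20, a_21 = 201.25/575 = 0.35, a_31 = 28.75/575 = 0.05
  a_12 = 115/575 = 0.20, a_22 = 86.25/575 = 0.15, a_32 = 0/575 = 0.00
  a_13 = 17.5/175 = 0.10, a_23 = 35/175 = 0.20, a_33 = 8.75/175 = 0.05
I − A =
  [   0.80    -0.20    -0.10]
  [  -0.35     0.85    -0.20]
  [  -0.05     0.00     0.95]
Cofactors of I−A, C_ij = (−1)^(i+j)·(minor ij) (rows/columns in the sector order above):
  C_11 = (0.85)(0.95) − (-0.20)(0.00) = 0.8075
  C_12 = −[(-0.35)(0.95) − (-0.20)(-0.05)] = 0.3425
  C_13 = (-0.35)(0.00) − (0.85)(-0.05) = 0.0425
  C_21 = −[(-0.20)(0.95) − (-0.10)(0.00)] = 0.1900
  C_22 = (0.80)(0.95) − (-0.10)(-0.05) = 0.7550
  C_23 = −[(0.80)(0.00) − (-0.20)(-0.05)] = 0.0100
  C_31 = (-0.20)(-0.20) − (-0.10)(0.85) = 0.1250
  C_32 = −[(0.80)(-0.20) − (-0.10)(-0.35)] = 0.1950
  C_33 = (0.80)(0.85) − (-0.20)(-0.35) = 0.6100
det(I−A) = Σ_j (I−A)_1j·C_1j = (0.80)(0.8075) + (-0.20)(0.3425) + (-0.10)(0.0425) = 0.57325
adj(I−A) = Cᵀ =
  [ 0.8075   0.1900   0.1250]
  [ 0.3425   0.7550   0.1950]
  [ 0.0425   0.0100   0.6100]
(I − A)⁻¹ = adj(I−A) / det(I−A) ≈
  [   1.4086     0.3314     0.2181]
  [   0.5975     1.3171     0.3402]
  [   0.0741     0.0174     1.0641]
First solve x = (I − A)⁻¹ d = adj(I−A)·d / det(I−A); in particular x_3 = (0.0425·250 + 0.0100·550 + 0.6100·150) / 0.57325 = 107.625 / 0.57325 ≈ 187.745.
Intermediate flow from 3 to 3: z_33 = a_33 · x_3 = 0.05 × 107.625 / 0.57325 = 5.38125 / 0.57325 ≈ 9.4.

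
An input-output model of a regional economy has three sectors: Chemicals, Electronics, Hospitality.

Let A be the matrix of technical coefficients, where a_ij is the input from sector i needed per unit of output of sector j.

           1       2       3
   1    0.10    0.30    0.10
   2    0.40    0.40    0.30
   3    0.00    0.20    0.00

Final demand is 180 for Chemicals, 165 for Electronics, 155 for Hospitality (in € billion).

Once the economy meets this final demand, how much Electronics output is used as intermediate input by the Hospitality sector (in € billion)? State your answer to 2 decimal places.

I − A =
  [   0.90    -0.30    -0.10]
  [  -0.40     0.60    -0.30]
  [   0.00    -0.20     1.00]
Cofactors of I−A, C_ij = (−1)^(i+j)·(minor ij) (rows/columns in the sector order above):
  C_11 = (0.60)(1.00) − (-0.30)(-0.20) = 0.5400
  C_12 = −[(-0.40)(1.00) − (-0.30)(0.00)] = 0.4000
  C_13 = (-0.40)(-0.20) − (0.60)(0.00) = 0.0800
  C_21 = −[(-0.30)(1.00) − (-0.10)(-0.20)] = 0.3200
  C_22 = (0.90)(1.00) − (-0.10)(0.00) = 0.9000
  C_23 = −[(0.90)(-0.20) − (-0.30)(0.00)] = 0.1800
  C_31 = (-0.30)(-0.30) − (-0.10)(0.60) = 0.1500
  C_32 = −[(0.90)(-0.30) − (-0.10)(-0.40)] = 0.3100
  C_33 = (0.90)(0.60) − (-0.30)(-0.40) = 0.4200
det(I−A) = Σ_j (I−A)_1j·C_1j = (0.90)(0.5400) + (-0.30)(0.4000) + (-0.10)(0.0800) = 0.3580
adj(I−A) = Cᵀ =
  [ 0.5400   0.3200   0.1500]
  [ 0.4000   0.9000   0.3100]
  [ 0.0800   0.1800   0.4200]
(I − A)⁻¹ = adj(I−A) / det(I−A) ≈
  [   1.5084     0.8939     0.4190]
  [   1.1173     2.5140     0.8659]
  [   0.2235     0.5028     1.1732]
First solve x = (I − A)⁻¹ d = adj(I−A)·d / det(I−A); in particular x_3 = (0.0800·180 + 0.1800·165 + 0.4200·155) / 0.3580 = 109.20 / 0.3580 ≈ 305.0279.
Intermediate flow from 2 to 3: z_23 = a_23 · x_3 = 0.30 × 109.20 / 0.3580 = 32.76 / 0.3580 ≈ 91.51.

z_23 = 91.51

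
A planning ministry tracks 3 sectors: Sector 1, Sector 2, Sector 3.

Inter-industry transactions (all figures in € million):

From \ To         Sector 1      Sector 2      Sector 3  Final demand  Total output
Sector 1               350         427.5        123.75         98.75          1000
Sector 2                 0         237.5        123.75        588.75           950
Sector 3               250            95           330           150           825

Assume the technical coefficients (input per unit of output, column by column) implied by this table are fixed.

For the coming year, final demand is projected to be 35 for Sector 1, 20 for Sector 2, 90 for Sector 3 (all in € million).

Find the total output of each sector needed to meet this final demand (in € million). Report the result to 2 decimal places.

Technical coefficients a_ij = z_ij / X_j:
  a_11 = 350/1000 = 0.35, a_21 = 0/1000 = 0.00, a_31 = 250/1000 = 0.25
  a_12 = 427.5/950 = 0.45, a_22 = 237.5/950 = 0.25, a_32 = 95/950 = 0.10
  a_13 = 123.75/825 = 0.15, a_23 = 123.75/825 = 0.15, a_33 = 330/825 = 0.40
I − A =
  [   0.65    -0.45    -0.15]
  [   0.00     0.75    -0.15]
  [  -0.25    -0.10     0.60]
Cofactors of I−A, C_ij = (−1)^(i+j)·(minor ij) (rows/columns in the sector order above):
  C_11 = (0.75)(0.60) − (-0.15)(-0.10) = 0.4350
  C_12 = −[(0.00)(0.60) − (-0.15)(-0.25)] = 0.0375
  C_13 = (0.00)(-0.10) − (0.75)(-0.25) = 0.1875
  C_21 = −[(-0.45)(0.60) − (-0.15)(-0.10)] = 0.2850
  C_22 = (0.65)(0.60) − (-0.15)(-0.25) = 0.3525
  C_23 = −[(0.65)(-0.10) − (-0.45)(-0.25)] = 0.1775
  C_31 = (-0.45)(-0.15) − (-0.15)(0.75) = 0.1800
  C_32 = −[(0.65)(-0.15) − (-0.15)(0.00)] = 0.0975
  C_33 = (0.65)(0.75) − (-0.45)(0.00) = 0.4875
det(I−A) = Σ_j (I−A)_1j·C_1j = (0.65)(0.4350) + (-0.45)(0.0375) + (-0.15)(0.1875) = 0.23775
adj(I−A) = Cᵀ =
  [ 0.4350   0.2850   0.1800]
  [ 0.0375   0.3525   0.0975]
  [ 0.1875   0.1775   0.4875]
(I − A)⁻¹ = adj(I−A) / det(I−A) ≈
  [   1.8297     1.1987     0.7571]
  [   0.1577     1.4826     0.4101]
  [   0.7886     0.7466     2.0505]
x = (I − A)⁻¹ d = adj(I−A)·d / det(I−A), with det(I−A) = 0.23775:
  x_1 = (0.4350·35 + 0.2850·20 + 0.1800·90) / 0.23775 = 37.125 / 0.23775 ≈ 156.15
  x_2 = (0.0375·35 + 0.3525·20 + 0.0975·90) / 0.23775 = 17.1375 / 0.23775 ≈ 72.08
  x_3 = (0.1875·35 + 0.1775·20 + 0.4875·90) / 0.23775 = 53.9875 / 0.23775 ≈ 227.08

x_1 = 156.15, x_2 = 72.08, x_3 = 227.08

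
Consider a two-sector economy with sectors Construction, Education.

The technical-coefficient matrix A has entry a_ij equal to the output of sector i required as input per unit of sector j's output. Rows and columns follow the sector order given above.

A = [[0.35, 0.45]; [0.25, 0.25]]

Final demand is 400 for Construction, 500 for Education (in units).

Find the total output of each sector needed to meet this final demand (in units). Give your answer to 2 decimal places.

I − A =
  [   0.65    -0.45]
  [  -0.25     0.75]
det(I−A) = (0.65)(0.75) − (-0.45)(-0.25) = 0.3750
adj(I−A) = [[0.75, 0.45], [0.25, 0.65]]
(I − A)⁻¹ = adj(I−A) / det(I−A) ≈
  [   2.0000     1.2000]
  [   0.6667     1.7333]
x = (I − A)⁻¹ d = adj(I−A)·d / det(I−A), with det(I−A) = 0.3750:
  x_1 = (0.75·400 + 0.45·500) / 0.3750 = 525.00 / 0.3750 = 1400.00
  x_2 = (0.25·400 + 0.65·500) / 0.3750 = 425.00 / 0.3750 ≈ 1133.33

x_1 = 1400.00, x_2 = 1133.33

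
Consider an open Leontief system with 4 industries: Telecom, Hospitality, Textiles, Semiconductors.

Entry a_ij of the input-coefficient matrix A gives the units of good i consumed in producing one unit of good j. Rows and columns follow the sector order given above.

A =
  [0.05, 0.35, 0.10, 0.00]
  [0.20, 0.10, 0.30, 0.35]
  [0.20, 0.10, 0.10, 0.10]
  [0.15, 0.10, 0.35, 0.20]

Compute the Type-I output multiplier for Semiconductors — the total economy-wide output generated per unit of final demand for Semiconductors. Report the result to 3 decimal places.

I − A =
  [   0.95    -0.35    -0.10     0.00]
  [  -0.20     0.90    -0.30    -0.35]
  [  -0.20    -0.10     0.90    -0.10]
  [  -0.15    -0.10    -0.35     0.80]
Compute the cofactors C_ij = (−1)^(i+j)·(3×3 minor ij) of I−A; the adjugate is their transpose:
adj(I−A) = Cᵀ =
  [ 0.545750   0.248750   0.195375   0.133250]
  [ 0.261250   0.633250   0.365625   0.322750]
  [ 0.173750   0.146750   0.576375   0.136250]
  [ 0.211000   0.190000   0.334500   0.637000]
det(I−A) = Σ_j (I−A)_1j·C_1j = (0.95)(0.545750) + (-0.35)(0.261250) + (-0.10)(0.173750) + (0.00)(0.211000) = 0.40965
(I − A)⁻¹ = adj(I−A) / det(I−A) ≈
  [   1.3322     0.6072     0.4769     0.3253]
  [   0.6377     1.5458     0.8925     0.7879]
  [   0.4241     0.3582     1.4070     0.3326]
  [   0.5151     0.4638     0.8166     1.5550]
The output multiplier for sector j is the column-j sum of the Leontief inverse (I − A)⁻¹ = adj(I−A) / det(I−A).
Column 4 of adj(I−A): (0.133250, 0.322750, 0.136250, 0.637000); det(I−A) = 0.40965.
m_4 = (0.133250 + 0.322750 + 0.136250 + 0.637000) / 0.40965 = 1.22925 / 0.40965 ≈ 3.001.

m_4 = 3.001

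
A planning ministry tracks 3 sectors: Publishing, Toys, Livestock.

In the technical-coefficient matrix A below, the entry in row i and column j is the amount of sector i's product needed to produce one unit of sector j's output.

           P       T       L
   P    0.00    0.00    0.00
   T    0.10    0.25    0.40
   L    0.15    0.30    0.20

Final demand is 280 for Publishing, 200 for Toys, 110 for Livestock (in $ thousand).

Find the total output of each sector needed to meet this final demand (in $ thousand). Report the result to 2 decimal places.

I − A =
  [   1.00     0.00     0.00]
  [  -0.10     0.75    -0.40]
  [  -0.15    -0.30     0.80]
Cofactors of I−A, C_ij = (−1)^(i+j)·(minor ij) (rows/columns in the sector order above):
  C_11 = (0.75)(0.80) − (-0.40)(-0.30) = 0.4800
  C_12 = −[(-0.10)(0.80) − (-0.40)(-0.15)] = 0.1400
  C_13 = (-0.10)(-0.30) − (0.75)(-0.15) = 0.1425
  C_21 = −[(0.00)(0.80) − (0.00)(-0.30)] = 0.0000
  C_22 = (1.00)(0.80) − (0.00)(-0.15) = 0.8000
  C_23 = −[(1.00)(-0.30) − (0.00)(-0.15)] = 0.3000
  C_31 = (0.00)(-0.40) − (0.00)(0.75) = 0.0000
  C_32 = −[(1.00)(-0.40) − (0.00)(-0.10)] = 0.4000
  C_33 = (1.00)(0.75) − (0.00)(-0.10) = 0.7500
det(I−A) = Σ_j (I−A)_1j·C_1j = (1.00)(0.4800) + (0.00)(0.1400) + (0.00)(0.1425) = 0.4800
adj(I−A) = Cᵀ =
  [ 0.4800   0.0000   0.0000]
  [ 0.1400   0.8000   0.4000]
  [ 0.1425   0.3000   0.7500]
(I − A)⁻¹ = adj(I−A) / det(I−A) ≈
  [   1.0000     0.0000     0.0000]
  [   0.2917     1.6667     0.8333]
  [   0.2969     0.6250     1.5625]
x = (I − A)⁻¹ d = adj(I−A)·d / det(I−A), with det(I−A) = 0.4800:
  x_P = (0.4800·280 + 0.0000·200 + 0.0000·110) / 0.4800 = 134.40 / 0.4800 = 280.00
  x_T = (0.1400·280 + 0.8000·200 + 0.4000·110) / 0.4800 = 243.20 / 0.4800 ≈ 506.67
  x_L = (0.1425·280 + 0.3000·200 + 0.7500·110) / 0.4800 = 182.40 / 0.4800 = 380.00

x_P = 280.00, x_T = 506.67, x_L = 380.00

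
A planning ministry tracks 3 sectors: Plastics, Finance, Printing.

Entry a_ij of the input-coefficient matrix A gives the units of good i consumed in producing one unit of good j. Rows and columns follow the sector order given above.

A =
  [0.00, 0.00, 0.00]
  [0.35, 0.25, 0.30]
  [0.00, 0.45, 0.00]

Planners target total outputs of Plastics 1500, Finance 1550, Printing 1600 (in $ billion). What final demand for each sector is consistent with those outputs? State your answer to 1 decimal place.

I − A =
  [   1.00     0.00     0.00]
  [  -0.35     0.75    -0.30]
  [   0.00    -0.45     1.00]
d = (I − A) x:
  d_1 = (+1.00)·1500 + (+0.00)·1550 + (+0.00)·1600 = 1500.0
  d_2 = (-0.35)·1500 + (+0.75)·1550 + (-0.30)·1600 = 157.5
  d_3 = (+0.00)·1500 + (-0.45)·1550 + (+1.00)·1600 = 902.5

d_1 = 1500.0, d_2 = 157.5, d_3 = 902.5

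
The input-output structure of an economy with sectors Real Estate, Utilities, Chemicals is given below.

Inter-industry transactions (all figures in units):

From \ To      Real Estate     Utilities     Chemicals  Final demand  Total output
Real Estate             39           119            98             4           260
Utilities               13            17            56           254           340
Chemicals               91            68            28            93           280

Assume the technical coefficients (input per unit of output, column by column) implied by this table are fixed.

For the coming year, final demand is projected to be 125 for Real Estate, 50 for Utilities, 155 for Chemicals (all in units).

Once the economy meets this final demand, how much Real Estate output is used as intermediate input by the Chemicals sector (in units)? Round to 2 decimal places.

z_RC = 118.21

Technical coefficients a_ij = z_ij / X_j:
  a_RR = 39/260 = 0.15, a_UR = 13/260 = 0.05, a_CR = 91/260 = 0.35
  a_RU = 119/340 = 0.35, a_UU = 17/340 = 0.05, a_CU = 68/340 = 0.20
  a_RC = 98/280 = 0.35, a_UC = 56/280 = 0.20, a_CC = 28/280 = 0.10
I − A =
  [   0.85    -0.35    -0.35]
  [  -0.05     0.95    -0.20]
  [  -0.35    -0.20     0.90]
Cofactors of I−A, C_ij = (−1)^(i+j)·(minor ij) (rows/columns in the sector order above):
  C_11 = (0.95)(0.90) − (-0.20)(-0.20) = 0.8150
  C_12 = −[(-0.05)(0.90) − (-0.20)(-0.35)] = 0.1150
  C_13 = (-0.05)(-0.20) − (0.95)(-0.35) = 0.3425
  C_21 = −[(-0.35)(0.90) − (-0.35)(-0.20)] = 0.3850
  C_22 = (0.85)(0.90) − (-0.35)(-0.35) = 0.6425
  C_23 = −[(0.85)(-0.20) − (-0.35)(-0.35)] = 0.2925
  C_31 = (-0.35)(-0.20) − (-0.35)(0.95) = 0.4025
  C_32 = −[(0.85)(-0.20) − (-0.35)(-0.05)] = 0.1875
  C_33 = (0.85)(0.95) − (-0.35)(-0.05) = 0.7900
det(I−A) = Σ_j (I−A)_1j·C_1j = (0.85)(0.8150) + (-0.35)(0.1150) + (-0.35)(0.3425) = 0.532625
adj(I−A) = Cᵀ =
  [ 0.8150   0.3850   0.4025]
  [ 0.1150   0.6425   0.1875]
  [ 0.3425   0.2925   0.7900]
(I − A)⁻¹ = adj(I−A) / det(I−A) ≈
  [   1.5302     0.7228     0.7557]
  [   0.2159     1.2063     0.3520]
  [   0.6430     0.5492     1.4832]
First solve x = (I − A)⁻¹ d = adj(I−A)·d / det(I−A); in particular x_C = (0.3425·125 + 0.2925·50 + 0.7900·155) / 0.532625 = 179.8875 / 0.532625 ≈ 337.7376.
Intermediate flow from R to C: z_RC = a_RC · x_C = 0.35 × 179.8875 / 0.532625 = 62.960625 / 0.532625 ≈ 118.21.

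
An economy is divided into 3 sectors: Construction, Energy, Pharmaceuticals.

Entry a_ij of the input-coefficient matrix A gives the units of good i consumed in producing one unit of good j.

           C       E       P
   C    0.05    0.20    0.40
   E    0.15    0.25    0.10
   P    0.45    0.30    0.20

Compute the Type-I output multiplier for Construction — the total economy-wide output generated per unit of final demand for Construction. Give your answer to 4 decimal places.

I − A =
  [   0.95    -0.20    -0.40]
  [  -0.15     0.75    -0.10]
  [  -0.45    -0.30     0.80]
Cofactors of I−A, C_ij = (−1)^(i+j)·(minor ij) (rows/columns in the sector order above):
  C_11 = (0.75)(0.80) − (-0.10)(-0.30) = 0.5700
  C_12 = −[(-0.15)(0.80) − (-0.10)(-0.45)] = 0.1650
  C_13 = (-0.15)(-0.30) − (0.75)(-0.45) = 0.3825
  C_21 = −[(-0.20)(0.80) − (-0.40)(-0.30)] = 0.2800
  C_22 = (0.95)(0.80) − (-0.40)(-0.45) = 0.5800
  C_23 = −[(0.95)(-0.30) − (-0.20)(-0.45)] = 0.3750
  C_31 = (-0.20)(-0.10) − (-0.40)(0.75) = 0.3200
  C_32 = −[(0.95)(-0.10) − (-0.40)(-0.15)] = 0.1550
  C_33 = (0.95)(0.75) − (-0.20)(-0.15) = 0.6825
det(I−A) = Σ_j (I−A)_1j·C_1j = (0.95)(0.5700) + (-0.20)(0.1650) + (-0.40)(0.3825) = 0.3555
adj(I−A) = Cᵀ =
  [ 0.5700   0.2800   0.3200]
  [ 0.1650   0.5800   0.1550]
  [ 0.3825   0.3750   0.6825]
(I − A)⁻¹ = adj(I−A) / det(I−A) ≈
  [   1.60338     0.78762     0.90014]
  [   0.46414     1.63150     0.43601]
  [   1.07595     1.05485     1.91983]
The output multiplier for sector j is the column-j sum of the Leontief inverse (I − A)⁻¹ = adj(I−A) / det(I−A).
Column C of adj(I−A): (0.5700, 0.1650, 0.3825); det(I−A) = 0.3555.
m_C = (0.5700 + 0.1650 + 0.3825) / 0.3555 = 1.1175 / 0.3555 ≈ 3.1435.

m_C = 3.1435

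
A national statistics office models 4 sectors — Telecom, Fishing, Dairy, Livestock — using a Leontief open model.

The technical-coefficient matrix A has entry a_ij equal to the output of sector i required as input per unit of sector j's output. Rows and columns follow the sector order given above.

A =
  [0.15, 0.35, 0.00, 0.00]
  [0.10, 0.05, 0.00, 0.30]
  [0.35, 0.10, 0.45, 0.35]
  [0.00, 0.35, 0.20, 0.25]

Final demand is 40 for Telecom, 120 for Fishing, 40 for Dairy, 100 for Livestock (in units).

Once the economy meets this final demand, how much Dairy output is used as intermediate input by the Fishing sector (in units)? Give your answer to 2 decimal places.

I − A =
  [   0.85    -0.35     0.00     0.00]
  [  -0.10     0.95     0.00    -0.30]
  [  -0.35    -0.10     0.55    -0.35]
  [   0.00    -0.35    -0.20     0.75]
Compute the cofactors C_ij = (−1)^(i+j)·(3×3 minor ij) of I−A; the adjugate is their transpose:
adj(I−A) = Cᵀ =
  [ 0.261625   0.119875   0.021000   0.057750]
  [ 0.055250   0.291125   0.051000   0.140250]
  [ 0.232375   0.259750   0.490125   0.332625]
  [ 0.087750   0.205125   0.154500   0.424875]
det(I−A) = Σ_j (I−A)_1j·C_1j = (0.85)(0.261625) + (-0.35)(0.055250) + (0.00)(0.232375) + (0.00)(0.087750) = 0.20304375
(I − A)⁻¹ = adj(I−A) / det(I−A) ≈
  [   1.2885     0.5904     0.1034     0.2844]
  [   0.2721     1.4338     0.2512     0.6907]
  [   1.1445     1.2793     2.4139     1.6382]
  [   0.4322     1.0103     0.7609     2.0925]
First solve x = (I − A)⁻¹ d = adj(I−A)·d / det(I−A); in particular x_2 = (0.055250·40 + 0.291125·120 + 0.051000·40 + 0.140250·100) / 0.20304375 = 53.21 / 0.20304375 ≈ 262.0617.
Intermediate flow from 3 to 2: z_32 = a_32 · x_2 = 0.10 × 53.21 / 0.20304375 = 5.321 / 0.20304375 ≈ 26.21.

z_32 = 26.21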